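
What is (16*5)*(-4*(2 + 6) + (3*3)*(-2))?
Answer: -4000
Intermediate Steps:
(16*5)*(-4*(2 + 6) + (3*3)*(-2)) = 80*(-4*8 + 9*(-2)) = 80*(-32 - 18) = 80*(-50) = -4000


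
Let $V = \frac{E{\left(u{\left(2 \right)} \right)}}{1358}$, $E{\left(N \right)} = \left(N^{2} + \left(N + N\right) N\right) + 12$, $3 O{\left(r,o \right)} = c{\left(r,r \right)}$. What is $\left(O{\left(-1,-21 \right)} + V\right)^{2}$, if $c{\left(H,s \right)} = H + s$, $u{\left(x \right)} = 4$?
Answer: $\frac{1607824}{4149369} \approx 0.38749$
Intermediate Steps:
$O{\left(r,o \right)} = \frac{2 r}{3}$ ($O{\left(r,o \right)} = \frac{r + r}{3} = \frac{2 r}{3}$)
$E{\left(N \right)} = 12 + 3 N^{2}$ ($E{\left(N \right)} = \left(N^{2} + 2 N N\right) + 12 = \left(N^{2} + 2 N^{2}\right) + 12 = 3 N^{2} + 12 = 12 + 3 N^{2}$)
$V = \frac{30}{679}$ ($V = \frac{12 + 3 \cdot 4^{2}}{1358} = \left(12 + 3 \cdot 16\right) \frac{1}{1358} = \left(12 + 48\right) \frac{1}{1358} = 60 \cdot \frac{1}{1358} = \frac{30}{679} \approx 0.044183$)
$\left(O{\left(-1,-21 \right)} + V\right)^{2} = \left(\frac{2}{3} \left(-1\right) + \frac{30}{679}\right)^{2} = \left(- \frac{2}{3} + \frac{30}{679}\right)^{2} = \left(- \frac{1268}{2037}\right)^{2} = \frac{1607824}{4149369}$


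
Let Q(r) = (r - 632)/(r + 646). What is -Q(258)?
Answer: 187/452 ≈ 0.41372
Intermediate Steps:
Q(r) = (-632 + r)/(646 + r)
-Q(258) = -(-632 + 258)/(646 + 258) = -(-374)/904 = -1*(-187/452) = 187/452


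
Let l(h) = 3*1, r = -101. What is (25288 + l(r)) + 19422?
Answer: 44713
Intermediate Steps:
l(h) = 3
(25288 + l(r)) + 19422 = (25288 + 3) + 19422 = 25291 + 19422 = 44713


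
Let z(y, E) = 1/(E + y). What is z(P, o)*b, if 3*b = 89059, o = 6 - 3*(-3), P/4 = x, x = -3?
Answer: 89059/9 ≈ 9895.4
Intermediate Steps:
P = -12 (P = 4*(-3) = -12)
o = 15 (o = 6 + 9 = 15)
b = 89059/3 (b = (⅓)*89059 = 89059/3 ≈ 29686.)
z(P, o)*b = (89059/3)/(15 - 12) = (89059/3)/3 = (⅓)*(89059/3) = 89059/9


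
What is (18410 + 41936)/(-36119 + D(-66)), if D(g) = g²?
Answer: -60346/31763 ≈ -1.8999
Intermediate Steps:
(18410 + 41936)/(-36119 + D(-66)) = (18410 + 41936)/(-36119 + (-66)²) = 60346/(-36119 + 4356) = 60346/(-31763) = 60346*(-1/31763) = -60346/31763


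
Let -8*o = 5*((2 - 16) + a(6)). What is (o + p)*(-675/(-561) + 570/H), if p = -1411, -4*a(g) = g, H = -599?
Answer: -631935885/1792208 ≈ -352.60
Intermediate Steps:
a(g) = -g/4
o = 155/16 (o = -5*((2 - 16) - 1/4*6)/8 = -5*(-14 - 3/2)/8 = -5*(-31)/(8*2) = -1/8*(-155/2) = 155/16 ≈ 9.6875)
(o + p)*(-675/(-561) + 570/H) = (155/16 - 1411)*(-675/(-561) + 570/(-599)) = -22421*(-675*(-1/561) + 570*(-1/599))/16 = -22421*(225/187 - 570/599)/16 = -22421/16*28185/112013 = -631935885/1792208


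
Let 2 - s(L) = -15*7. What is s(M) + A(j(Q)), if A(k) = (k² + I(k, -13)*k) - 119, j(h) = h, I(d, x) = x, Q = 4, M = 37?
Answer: -48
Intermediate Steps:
A(k) = -119 + k² - 13*k (A(k) = (k² - 13*k) - 119 = -119 + k² - 13*k)
s(L) = 107 (s(L) = 2 - (-15)*7 = 2 - 1*(-105) = 2 + 105 = 107)
s(M) + A(j(Q)) = 107 + (-119 + 4² - 13*4) = 107 + (-119 + 16 - 52) = 107 - 155 = -48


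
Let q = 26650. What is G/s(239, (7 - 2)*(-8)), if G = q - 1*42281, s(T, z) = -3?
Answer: 15631/3 ≈ 5210.3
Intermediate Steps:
G = -15631 (G = 26650 - 1*42281 = 26650 - 42281 = -15631)
G/s(239, (7 - 2)*(-8)) = -15631/(-3) = -15631*(-⅓) = 15631/3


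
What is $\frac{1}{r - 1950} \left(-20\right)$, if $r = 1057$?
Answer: $\frac{20}{893} \approx 0.022396$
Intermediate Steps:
$\frac{1}{r - 1950} \left(-20\right) = \frac{1}{1057 - 1950} \left(-20\right) = \frac{1}{-893} \left(-20\right) = \left(- \frac{1}{893}\right) \left(-20\right) = \frac{20}{893}$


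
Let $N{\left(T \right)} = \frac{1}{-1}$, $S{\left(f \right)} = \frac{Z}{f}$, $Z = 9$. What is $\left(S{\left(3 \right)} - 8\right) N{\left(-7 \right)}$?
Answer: $5$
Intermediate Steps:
$S{\left(f \right)} = \frac{9}{f}$
$N{\left(T \right)} = -1$
$\left(S{\left(3 \right)} - 8\right) N{\left(-7 \right)} = \left(\frac{9}{3} - 8\right) \left(-1\right) = \left(9 \cdot \frac{1}{3} - 8\right) \left(-1\right) = \left(3 - 8\right) \left(-1\right) = \left(-5\right) \left(-1\right) = 5$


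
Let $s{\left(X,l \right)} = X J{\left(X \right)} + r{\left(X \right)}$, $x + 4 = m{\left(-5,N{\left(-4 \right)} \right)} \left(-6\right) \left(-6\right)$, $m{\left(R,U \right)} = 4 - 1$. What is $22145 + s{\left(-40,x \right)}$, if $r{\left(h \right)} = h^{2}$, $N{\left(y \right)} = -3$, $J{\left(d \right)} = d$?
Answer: $25345$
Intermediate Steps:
$m{\left(R,U \right)} = 3$ ($m{\left(R,U \right)} = 4 - 1 = 3$)
$x = 104$ ($x = -4 + 3 \left(-6\right) \left(-6\right) = -4 - -108 = -4 + 108 = 104$)
$s{\left(X,l \right)} = 2 X^{2}$ ($s{\left(X,l \right)} = X X + X^{2} = X^{2} + X^{2} = 2 X^{2}$)
$22145 + s{\left(-40,x \right)} = 22145 + 2 \left(-40\right)^{2} = 22145 + 2 \cdot 1600 = 22145 + 3200 = 25345$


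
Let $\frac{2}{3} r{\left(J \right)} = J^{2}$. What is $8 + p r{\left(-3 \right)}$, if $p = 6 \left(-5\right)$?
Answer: $-397$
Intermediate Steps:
$p = -30$
$r{\left(J \right)} = \frac{3 J^{2}}{2}$
$8 + p r{\left(-3 \right)} = 8 - 30 \frac{3 \left(-3\right)^{2}}{2} = 8 - 30 \cdot \frac{3}{2} \cdot 9 = 8 - 405 = -397$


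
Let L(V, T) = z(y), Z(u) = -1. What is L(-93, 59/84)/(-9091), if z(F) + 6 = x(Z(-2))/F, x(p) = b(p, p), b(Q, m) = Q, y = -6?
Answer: 35/54546 ≈ 0.00064166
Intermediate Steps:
x(p) = p
z(F) = -6 - 1/F
L(V, T) = -35/6 (L(V, T) = -6 - 1/(-6) = -6 - 1*(-⅙) = -6 + ⅙ = -35/6)
L(-93, 59/84)/(-9091) = -35/6/(-9091) = -35/6*(-1/9091) = 35/54546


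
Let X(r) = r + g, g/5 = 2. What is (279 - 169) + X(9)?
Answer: 129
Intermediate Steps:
g = 10 (g = 5*2 = 10)
X(r) = 10 + r (X(r) = r + 10 = 10 + r)
(279 - 169) + X(9) = (279 - 169) + (10 + 9) = 110 + 19 = 129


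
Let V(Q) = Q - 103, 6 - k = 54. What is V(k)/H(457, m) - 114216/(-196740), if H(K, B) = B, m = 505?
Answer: 466189/1655895 ≈ 0.28153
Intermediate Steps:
k = -48 (k = 6 - 1*54 = 6 - 54 = -48)
V(Q) = -103 + Q
V(k)/H(457, m) - 114216/(-196740) = (-103 - 48)/505 - 114216/(-196740) = -151*1/505 - 114216*(-1/196740) = -151/505 + 9518/16395 = 466189/1655895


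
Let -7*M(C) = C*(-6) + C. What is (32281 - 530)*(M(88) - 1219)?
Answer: -256960843/7 ≈ -3.6709e+7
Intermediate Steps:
M(C) = 5*C/7 (M(C) = -(C*(-6) + C)/7 = -(-6*C + C)/7 = -(-5)*C/7 = 5*C/7)
(32281 - 530)*(M(88) - 1219) = (32281 - 530)*((5/7)*88 - 1219) = 31751*(440/7 - 1219) = 31751*(-8093/7) = -256960843/7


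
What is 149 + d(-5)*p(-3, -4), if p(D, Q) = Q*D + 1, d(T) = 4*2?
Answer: 253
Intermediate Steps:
d(T) = 8
p(D, Q) = 1 + D*Q (p(D, Q) = D*Q + 1 = 1 + D*Q)
149 + d(-5)*p(-3, -4) = 149 + 8*(1 - 3*(-4)) = 149 + 8*(1 + 12) = 149 + 8*13 = 149 + 104 = 253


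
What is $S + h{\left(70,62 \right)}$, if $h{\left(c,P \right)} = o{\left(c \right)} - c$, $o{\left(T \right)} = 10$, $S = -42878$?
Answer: $-42938$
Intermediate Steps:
$h{\left(c,P \right)} = 10 - c$
$S + h{\left(70,62 \right)} = -42878 + \left(10 - 70\right) = -42878 - 60 = -42938$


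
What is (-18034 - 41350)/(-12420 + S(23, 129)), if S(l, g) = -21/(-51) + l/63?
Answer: 15900066/3325247 ≈ 4.7816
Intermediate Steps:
S(l, g) = 7/17 + l/63 (S(l, g) = -21*(-1/51) + l*(1/63) = 7/17 + l/63)
(-18034 - 41350)/(-12420 + S(23, 129)) = (-18034 - 41350)/(-12420 + (7/17 + (1/63)*23)) = -59384/(-12420 + (7/17 + 23/63)) = -59384/(-12420 + 832/1071) = -59384/(-13300988/1071) = -59384*(-1071/13300988) = 15900066/3325247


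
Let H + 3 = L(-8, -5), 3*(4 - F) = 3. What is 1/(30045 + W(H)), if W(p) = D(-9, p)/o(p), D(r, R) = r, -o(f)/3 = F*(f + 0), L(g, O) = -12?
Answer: 15/450674 ≈ 3.3283e-5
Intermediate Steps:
F = 3 (F = 4 - ⅓*3 = 4 - 1 = 3)
H = -15 (H = -3 - 12 = -15)
o(f) = -9*f (o(f) = -9*(f + 0) = -9*f)
W(p) = 1/p (W(p) = -9*(-1/(9*p)) = -(-1)/p = 1/p)
1/(30045 + W(H)) = 1/(30045 + 1/(-15)) = 1/(30045 - 1/15) = 1/(450674/15) = 15/450674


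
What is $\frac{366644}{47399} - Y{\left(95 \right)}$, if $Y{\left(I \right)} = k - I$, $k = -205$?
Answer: $\frac{14586344}{47399} \approx 307.74$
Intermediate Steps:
$Y{\left(I \right)} = -205 - I$
$\frac{366644}{47399} - Y{\left(95 \right)} = \frac{366644}{47399} - \left(-205 - 95\right) = 366644 \cdot \frac{1}{47399} - \left(-205 - 95\right) = \frac{366644}{47399} - -300 = \frac{366644}{47399} + 300 = \frac{14586344}{47399}$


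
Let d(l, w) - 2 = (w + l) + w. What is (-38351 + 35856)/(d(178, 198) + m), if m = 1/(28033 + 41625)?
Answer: -173796710/40123009 ≈ -4.3316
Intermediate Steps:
d(l, w) = 2 + l + 2*w (d(l, w) = 2 + ((w + l) + w) = 2 + ((l + w) + w) = 2 + (l + 2*w) = 2 + l + 2*w)
m = 1/69658 ≈ 1.4356e-5
(-38351 + 35856)/(d(178, 198) + m) = (-38351 + 35856)/((2 + 178 + 2*198) + 1/69658) = -2495/((2 + 178 + 396) + 1/69658) = -2495/(576 + 1/69658) = -2495/40123009/69658 = -2495*69658/40123009 = -173796710/40123009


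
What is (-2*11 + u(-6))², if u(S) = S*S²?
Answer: 56644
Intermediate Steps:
u(S) = S³
(-2*11 + u(-6))² = (-2*11 + (-6)³)² = (-22 - 216)² = (-238)² = 56644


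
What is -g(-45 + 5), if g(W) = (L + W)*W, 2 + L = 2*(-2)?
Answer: -1840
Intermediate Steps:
L = -6 (L = -2 + 2*(-2) = -2 - 4 = -6)
g(W) = W*(-6 + W) (g(W) = (-6 + W)*W = W*(-6 + W))
-g(-45 + 5) = -(-45 + 5)*(-6 + (-45 + 5)) = -(-40)*(-6 - 40) = -(-40)*(-46) = -1*1840 = -1840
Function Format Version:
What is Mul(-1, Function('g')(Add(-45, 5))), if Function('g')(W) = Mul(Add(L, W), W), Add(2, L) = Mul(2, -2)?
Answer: -1840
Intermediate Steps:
L = -6 (L = Add(-2, Mul(2, -2)) = Add(-2, -4) = -6)
Function('g')(W) = Mul(W, Add(-6, W)) (Function('g')(W) = Mul(Add(-6, W), W) = Mul(W, Add(-6, W)))
Mul(-1, Function('g')(Add(-45, 5))) = Mul(-1, Mul(Add(-45, 5), Add(-6, Add(-45, 5)))) = Mul(-1, Mul(-40, Add(-6, -40))) = Mul(-1, Mul(-40, -46)) = Mul(-1, 1840) = -1840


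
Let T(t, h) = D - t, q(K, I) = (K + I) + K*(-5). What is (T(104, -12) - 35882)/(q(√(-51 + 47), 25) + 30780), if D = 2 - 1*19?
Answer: -1109072415/948948089 - 288024*I/948948089 ≈ -1.1687 - 0.00030352*I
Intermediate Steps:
D = -17 (D = 2 - 19 = -17)
q(K, I) = I - 4*K (q(K, I) = (I + K) - 5*K = I - 4*K)
T(t, h) = -17 - t
(T(104, -12) - 35882)/(q(√(-51 + 47), 25) + 30780) = ((-17 - 1*104) - 35882)/((25 - 4*√(-51 + 47)) + 30780) = ((-17 - 104) - 35882)/((25 - 8*I) + 30780) = (-121 - 35882)/((25 - 8*I) + 30780) = -36003/((25 - 8*I) + 30780) = -36003*(30805 + 8*I)/948948089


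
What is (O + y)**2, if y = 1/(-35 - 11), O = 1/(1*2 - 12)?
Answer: 196/13225 ≈ 0.014820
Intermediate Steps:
O = -1/10 (O = 1/(2 - 12) = 1/(-10) = -1/10 ≈ -0.10000)
y = -1/46 (y = 1/(-46) = -1/46 ≈ -0.021739)
(O + y)**2 = (-1/10 - 1/46)**2 = (-14/115)**2 = 196/13225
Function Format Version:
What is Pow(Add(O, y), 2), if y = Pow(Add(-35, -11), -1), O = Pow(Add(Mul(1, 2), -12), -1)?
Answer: Rational(196, 13225) ≈ 0.014820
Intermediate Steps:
O = Rational(-1, 10) (O = Pow(Add(2, -12), -1) = Pow(-10, -1) = Rational(-1, 10) ≈ -0.10000)
y = Rational(-1, 46) (y = Pow(-46, -1) = Rational(-1, 46) ≈ -0.021739)
Pow(Add(O, y), 2) = Pow(Add(Rational(-1, 10), Rational(-1, 46)), 2) = Pow(Rational(-14, 115), 2) = Rational(196, 13225)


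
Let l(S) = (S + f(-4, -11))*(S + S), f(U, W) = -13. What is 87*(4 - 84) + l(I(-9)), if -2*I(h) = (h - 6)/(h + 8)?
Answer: -13305/2 ≈ -6652.5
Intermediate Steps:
I(h) = -(-6 + h)/(2*(8 + h)) (I(h) = -(h - 6)/(2*(h + 8)) = -(-6 + h)/(2*(8 + h)))
l(S) = 2*S*(-13 + S) (l(S) = (S - 13)*(S + S) = (-13 + S)*(2*S) = 2*S*(-13 + S))
87*(4 - 84) + l(I(-9)) = 87*(4 - 84) + 2*((6 - 1*(-9))/(2*(8 - 9)))*(-13 + (6 - 1*(-9))/(2*(8 - 9))) = 87*(-80) + 2*((½)*(6 + 9)/(-1))*(-13 + (½)*(6 + 9)/(-1)) = -6960 + 2*((½)*(-1)*15)*(-13 + (½)*(-1)*15) = -6960 + 2*(-15/2)*(-13 - 15/2) = -6960 + 2*(-15/2)*(-41/2) = -6960 + 615/2 = -13305/2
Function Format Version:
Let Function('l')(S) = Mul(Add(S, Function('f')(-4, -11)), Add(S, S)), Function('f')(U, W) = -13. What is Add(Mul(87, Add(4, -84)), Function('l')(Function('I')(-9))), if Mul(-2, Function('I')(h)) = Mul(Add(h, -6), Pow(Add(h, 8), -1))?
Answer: Rational(-13305, 2) ≈ -6652.5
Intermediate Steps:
Function('I')(h) = Mul(Rational(-1, 2), Pow(Add(8, h), -1), Add(-6, h)) (Function('I')(h) = Mul(Rational(-1, 2), Mul(Add(h, -6), Pow(Add(h, 8), -1))) = Mul(Rational(-1, 2), Mul(Add(-6, h), Pow(Add(8, h), -1))) = Mul(Rational(-1, 2), Mul(Pow(Add(8, h), -1), Add(-6, h))) = Mul(Rational(-1, 2), Pow(Add(8, h), -1), Add(-6, h)))
Function('l')(S) = Mul(2, S, Add(-13, S)) (Function('l')(S) = Mul(Add(S, -13), Add(S, S)) = Mul(Add(-13, S), Mul(2, S)) = Mul(2, S, Add(-13, S)))
Add(Mul(87, Add(4, -84)), Function('l')(Function('I')(-9))) = Add(Mul(87, Add(4, -84)), Mul(2, Mul(Rational(1, 2), Pow(Add(8, -9), -1), Add(6, Mul(-1, -9))), Add(-13, Mul(Rational(1, 2), Pow(Add(8, -9), -1), Add(6, Mul(-1, -9)))))) = Add(Mul(87, -80), Mul(2, Mul(Rational(1, 2), Pow(-1, -1), Add(6, 9)), Add(-13, Mul(Rational(1, 2), Pow(-1, -1), Add(6, 9))))) = Add(-6960, Mul(2, Mul(Rational(1, 2), -1, 15), Add(-13, Mul(Rational(1, 2), -1, 15)))) = Add(-6960, Mul(2, Rational(-15, 2), Add(-13, Rational(-15, 2)))) = Add(-6960, Mul(2, Rational(-15, 2), Rational(-41, 2))) = Add(-6960, Rational(615, 2)) = Rational(-13305, 2)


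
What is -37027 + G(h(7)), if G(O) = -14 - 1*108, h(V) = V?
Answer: -37149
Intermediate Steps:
G(O) = -122 (G(O) = -14 - 108 = -122)
-37027 + G(h(7)) = -37027 - 122 = -37149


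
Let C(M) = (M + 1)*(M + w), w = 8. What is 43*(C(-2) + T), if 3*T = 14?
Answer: -172/3 ≈ -57.333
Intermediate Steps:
T = 14/3 (T = (⅓)*14 = 14/3 ≈ 4.6667)
C(M) = (1 + M)*(8 + M) (C(M) = (M + 1)*(M + 8) = (1 + M)*(8 + M))
43*(C(-2) + T) = 43*((8 + (-2)² + 9*(-2)) + 14/3) = 43*((8 + 4 - 18) + 14/3) = 43*(-6 + 14/3) = 43*(-4/3) = -172/3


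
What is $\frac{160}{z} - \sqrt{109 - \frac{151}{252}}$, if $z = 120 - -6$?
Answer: $\frac{80}{63} - \frac{\sqrt{191219}}{42} \approx -9.1417$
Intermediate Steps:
$z = 126$ ($z = 120 + 6 = 126$)
$\frac{160}{z} - \sqrt{109 - \frac{151}{252}} = \frac{160}{126} - \sqrt{109 - \frac{151}{252}} = 160 \cdot \frac{1}{126} - \sqrt{109 - \frac{151}{252}} = \frac{80}{63} - \sqrt{109 - \frac{151}{252}} = \frac{80}{63} - \sqrt{\frac{27317}{252}} = \frac{80}{63} - \frac{\sqrt{191219}}{42}$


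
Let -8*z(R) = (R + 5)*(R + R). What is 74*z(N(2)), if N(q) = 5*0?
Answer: 0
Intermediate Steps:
N(q) = 0
z(R) = -R*(5 + R)/4 (z(R) = -(R + 5)*(R + R)/8 = -(5 + R)*2*R/8 = -R*(5 + R)/4)
74*z(N(2)) = 74*(-¼*0*(5 + 0)) = 74*(-¼*0*5) = 74*0 = 0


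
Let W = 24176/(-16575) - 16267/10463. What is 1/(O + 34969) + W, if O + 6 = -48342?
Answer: -411279884656/136484865075 ≈ -3.0134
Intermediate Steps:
O = -48348 (O = -6 - 48342 = -48348)
W = -522579013/173424225 (W = 24176*(-1/16575) - 16267*1/10463 = -24176/16575 - 16267/10463 = -522579013/173424225 ≈ -3.0133)
1/(O + 34969) + W = 1/(-48348 + 34969) - 522579013/173424225 = 1/(-13379) - 522579013/173424225 = -1/13379 - 522579013/173424225 = -411279884656/136484865075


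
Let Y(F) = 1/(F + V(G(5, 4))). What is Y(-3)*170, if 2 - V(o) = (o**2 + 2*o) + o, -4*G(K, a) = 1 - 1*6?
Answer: -2720/101 ≈ -26.931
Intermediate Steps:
G(K, a) = 5/4 (G(K, a) = -(1 - 1*6)/4 = -(1 - 6)/4 = -1/4*(-5) = 5/4)
V(o) = 2 - o**2 - 3*o (V(o) = 2 - ((o**2 + 2*o) + o) = 2 - (o**2 + 3*o) = 2 + (-o**2 - 3*o) = 2 - o**2 - 3*o)
Y(F) = 1/(-53/16 + F) (Y(F) = 1/(F + (2 - (5/4)**2 - 3*5/4)) = 1/(F + (2 - 1*25/16 - 15/4)) = 1/(F + (2 - 25/16 - 15/4)) = 1/(F - 53/16) = 1/(-53/16 + F))
Y(-3)*170 = (16/(-53 + 16*(-3)))*170 = (16/(-53 - 48))*170 = (16/(-101))*170 = (16*(-1/101))*170 = -16/101*170 = -2720/101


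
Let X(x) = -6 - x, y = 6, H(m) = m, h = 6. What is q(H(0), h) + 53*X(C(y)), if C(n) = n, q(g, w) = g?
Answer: -636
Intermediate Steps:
q(H(0), h) + 53*X(C(y)) = 0 + 53*(-6 - 1*6) = 0 + 53*(-6 - 6) = 0 + 53*(-12) = 0 - 636 = -636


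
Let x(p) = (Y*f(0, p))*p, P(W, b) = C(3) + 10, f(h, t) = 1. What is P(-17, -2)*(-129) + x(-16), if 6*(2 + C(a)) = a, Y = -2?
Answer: -2129/2 ≈ -1064.5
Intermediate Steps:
C(a) = -2 + a/6
P(W, b) = 17/2 (P(W, b) = (-2 + (⅙)*3) + 10 = (-2 + ½) + 10 = -3/2 + 10 = 17/2)
x(p) = -2*p (x(p) = (-2*1)*p = -2*p)
P(-17, -2)*(-129) + x(-16) = (17/2)*(-129) - 2*(-16) = -2193/2 + 32 = -2129/2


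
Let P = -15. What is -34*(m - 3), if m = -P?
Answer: -408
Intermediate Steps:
m = 15 (m = -1*(-15) = 15)
-34*(m - 3) = -34*(15 - 3) = -34*12 = -408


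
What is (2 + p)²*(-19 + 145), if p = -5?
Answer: 1134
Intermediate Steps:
(2 + p)²*(-19 + 145) = (2 - 5)²*(-19 + 145) = (-3)²*126 = 9*126 = 1134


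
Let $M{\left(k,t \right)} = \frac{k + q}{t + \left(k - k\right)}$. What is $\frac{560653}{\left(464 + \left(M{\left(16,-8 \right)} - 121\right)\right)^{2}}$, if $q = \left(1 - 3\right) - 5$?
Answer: $\frac{35881792}{7480225} \approx 4.7969$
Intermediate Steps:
$q = -7$ ($q = -2 - 5 = -7$)
$M{\left(k,t \right)} = \frac{-7 + k}{t}$ ($M{\left(k,t \right)} = \frac{k - 7}{t + \left(k - k\right)} = \frac{-7 + k}{t + 0} = \frac{-7 + k}{t}$)
$\frac{560653}{\left(464 + \left(M{\left(16,-8 \right)} - 121\right)\right)^{2}} = \frac{560653}{\left(464 - \left(121 - \frac{-7 + 16}{-8}\right)\right)^{2}} = \frac{560653}{\left(464 - \frac{977}{8}\right)^{2}} = \frac{560653}{\left(\frac{2735}{8}\right)^{2}} = \frac{560653}{\frac{7480225}{64}} = 560653 \cdot \frac{64}{7480225} = \frac{35881792}{7480225}$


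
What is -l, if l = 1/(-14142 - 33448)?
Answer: 1/47590 ≈ 2.1013e-5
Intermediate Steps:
l = -1/47590 (l = 1/(-47590) = -1/47590 ≈ -2.1013e-5)
-l = -1*(-1/47590) = 1/47590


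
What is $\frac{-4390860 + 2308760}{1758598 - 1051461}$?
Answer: $- \frac{2082100}{707137} \approx -2.9444$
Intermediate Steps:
$\frac{-4390860 + 2308760}{1758598 - 1051461} = - \frac{2082100}{707137}$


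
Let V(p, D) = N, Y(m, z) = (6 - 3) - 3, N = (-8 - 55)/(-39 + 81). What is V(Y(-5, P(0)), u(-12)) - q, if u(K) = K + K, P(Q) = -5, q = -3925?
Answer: 7847/2 ≈ 3923.5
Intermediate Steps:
N = -3/2 (N = -63/42 = -63*1/42 = -3/2 ≈ -1.5000)
Y(m, z) = 0 (Y(m, z) = 3 - 3 = 0)
u(K) = 2*K
V(p, D) = -3/2
V(Y(-5, P(0)), u(-12)) - q = -3/2 - 1*(-3925) = -3/2 + 3925 = 7847/2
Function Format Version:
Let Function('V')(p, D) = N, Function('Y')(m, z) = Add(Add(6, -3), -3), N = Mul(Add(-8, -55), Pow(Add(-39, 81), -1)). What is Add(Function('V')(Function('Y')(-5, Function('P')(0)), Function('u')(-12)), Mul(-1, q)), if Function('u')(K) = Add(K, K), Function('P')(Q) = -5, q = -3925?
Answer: Rational(7847, 2) ≈ 3923.5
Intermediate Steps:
N = Rational(-3, 2) (N = Mul(-63, Pow(42, -1)) = Mul(-63, Rational(1, 42)) = Rational(-3, 2) ≈ -1.5000)
Function('Y')(m, z) = 0 (Function('Y')(m, z) = Add(3, -3) = 0)
Function('u')(K) = Mul(2, K)
Function('V')(p, D) = Rational(-3, 2)
Add(Function('V')(Function('Y')(-5, Function('P')(0)), Function('u')(-12)), Mul(-1, q)) = Add(Rational(-3, 2), Mul(-1, -3925)) = Add(Rational(-3, 2), 3925) = Rational(7847, 2)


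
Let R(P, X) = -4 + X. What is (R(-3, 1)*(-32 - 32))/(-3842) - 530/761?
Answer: -1091186/1461881 ≈ -0.74643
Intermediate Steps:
(R(-3, 1)*(-32 - 32))/(-3842) - 530/761 = ((-4 + 1)*(-32 - 32))/(-3842) - 530/761 = -3*(-64)*(-1/3842) - 530*1/761 = 192*(-1/3842) - 530/761 = -96/1921 - 530/761 = -1091186/1461881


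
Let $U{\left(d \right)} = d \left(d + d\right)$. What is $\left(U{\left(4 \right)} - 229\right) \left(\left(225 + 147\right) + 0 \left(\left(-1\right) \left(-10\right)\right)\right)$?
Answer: $-73284$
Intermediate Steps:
$U{\left(d \right)} = 2 d^{2}$ ($U{\left(d \right)} = d 2 d = 2 d^{2}$)
$\left(U{\left(4 \right)} - 229\right) \left(\left(225 + 147\right) + 0 \left(\left(-1\right) \left(-10\right)\right)\right) = \left(2 \cdot 4^{2} - 229\right) \left(\left(225 + 147\right) + 0 \left(\left(-1\right) \left(-10\right)\right)\right) = \left(2 \cdot 16 - 229\right) \left(372 + 0 \cdot 10\right) = \left(32 - 229\right) \left(372 + 0\right) = \left(-197\right) 372 = -73284$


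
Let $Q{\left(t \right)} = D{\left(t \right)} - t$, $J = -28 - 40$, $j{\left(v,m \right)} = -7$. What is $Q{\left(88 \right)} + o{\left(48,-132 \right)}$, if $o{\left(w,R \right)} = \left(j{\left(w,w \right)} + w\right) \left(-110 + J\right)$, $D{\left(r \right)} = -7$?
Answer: $-7393$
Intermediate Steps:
$J = -68$ ($J = -28 - 40 = -68$)
$o{\left(w,R \right)} = 1246 - 178 w$ ($o{\left(w,R \right)} = \left(-7 + w\right) \left(-110 - 68\right) = \left(-7 + w\right) \left(-178\right) = 1246 - 178 w$)
$Q{\left(t \right)} = -7 - t$
$Q{\left(88 \right)} + o{\left(48,-132 \right)} = \left(-7 - 88\right) + \left(1246 - 8544\right) = -95 - 7298 = -7393$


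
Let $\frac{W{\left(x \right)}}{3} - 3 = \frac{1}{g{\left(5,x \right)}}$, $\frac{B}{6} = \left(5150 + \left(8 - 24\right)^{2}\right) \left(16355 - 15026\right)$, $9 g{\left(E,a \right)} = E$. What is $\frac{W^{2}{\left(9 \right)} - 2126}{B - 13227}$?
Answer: $- \frac{47966}{1077355425} \approx -4.4522 \cdot 10^{-5}$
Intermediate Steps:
$g{\left(E,a \right)} = \frac{E}{9}$
$B = 43107444$ ($B = 6 \left(5150 + \left(8 - 24\right)^{2}\right) \left(16355 - 15026\right) = 6 \left(5150 + \left(-16\right)^{2}\right) 1329 = 6 \left(5150 + 256\right) 1329 = 6 \cdot 5406 \cdot 1329 = 6 \cdot 7184574 = 43107444$)
$W{\left(x \right)} = \frac{72}{5}$ ($W{\left(x \right)} = 9 + \frac{3}{\frac{1}{9} \cdot 5} = 9 + \frac{3}{\frac{5}{9}} = 9 + 3 \cdot \frac{9}{5} = 9 + \frac{27}{5} = \frac{72}{5}$)
$\frac{W^{2}{\left(9 \right)} - 2126}{B - 13227} = \frac{\left(\frac{72}{5}\right)^{2} - 2126}{43107444 - 13227} = \frac{\frac{5184}{25} - 2126}{43094217} = \left(- \frac{47966}{25}\right) \frac{1}{43094217} = - \frac{47966}{1077355425}$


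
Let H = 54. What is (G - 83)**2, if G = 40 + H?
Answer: 121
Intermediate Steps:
G = 94 (G = 40 + 54 = 94)
(G - 83)**2 = (94 - 83)**2 = 11**2 = 121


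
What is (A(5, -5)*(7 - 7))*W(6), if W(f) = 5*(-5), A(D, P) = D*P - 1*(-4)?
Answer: 0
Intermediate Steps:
A(D, P) = 4 + D*P (A(D, P) = D*P + 4 = 4 + D*P)
W(f) = -25
(A(5, -5)*(7 - 7))*W(6) = ((4 + 5*(-5))*(7 - 7))*(-25) = ((4 - 25)*0)*(-25) = -21*0*(-25) = 0*(-25) = 0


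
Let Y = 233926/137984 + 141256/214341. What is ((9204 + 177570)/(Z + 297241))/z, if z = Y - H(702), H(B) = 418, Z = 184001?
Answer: -854044286592/914641174096493 ≈ -0.00093375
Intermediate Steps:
Y = 64592765/27435648 (Y = 233926*(1/137984) + 141256*(1/214341) = 217/128 + 141256/214341 = 64592765/27435648 ≈ 2.3543)
z = -11403508099/27435648 (z = 64592765/27435648 - 1*418 = 64592765/27435648 - 418 = -11403508099/27435648 ≈ -415.65)
((9204 + 177570)/(Z + 297241))/z = ((9204 + 177570)/(184001 + 297241))/(-11403508099/27435648) = (186774/481242)*(-27435648/11403508099) = (186774*(1/481242))*(-27435648/11403508099) = (31129/80207)*(-27435648/11403508099) = -854044286592/914641174096493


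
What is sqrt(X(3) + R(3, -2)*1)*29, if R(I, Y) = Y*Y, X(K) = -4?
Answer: 0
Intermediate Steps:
R(I, Y) = Y**2
sqrt(X(3) + R(3, -2)*1)*29 = sqrt(-4 + (-2)**2*1)*29 = sqrt(-4 + 4*1)*29 = sqrt(-4 + 4)*29 = sqrt(0)*29 = 0*29 = 0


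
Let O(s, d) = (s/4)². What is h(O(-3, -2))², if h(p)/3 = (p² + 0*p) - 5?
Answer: 12938409/65536 ≈ 197.42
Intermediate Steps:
O(s, d) = s²/16 (O(s, d) = (s*(¼))² = (s/4)² = s²/16)
h(p) = -15 + 3*p² (h(p) = 3*((p² + 0*p) - 5) = 3*((p² + 0) - 5) = 3*(p² - 5) = 3*(-5 + p²) = -15 + 3*p²)
h(O(-3, -2))² = (-15 + 3*((1/16)*(-3)²)²)² = (-15 + 3*((1/16)*9)²)² = (-15 + 3*(9/16)²)² = (-15 + 3*(81/256))² = (-15 + 243/256)² = (-3597/256)² = 12938409/65536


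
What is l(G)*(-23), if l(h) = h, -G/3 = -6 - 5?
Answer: -759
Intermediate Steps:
G = 33 (G = -3*(-6 - 5) = -3*(-11) = 33)
l(G)*(-23) = 33*(-23) = -759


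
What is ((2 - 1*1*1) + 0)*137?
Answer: 137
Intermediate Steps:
((2 - 1*1*1) + 0)*137 = ((2 - 1*1) + 0)*137 = ((2 - 1) + 0)*137 = (1 + 0)*137 = 1*137 = 137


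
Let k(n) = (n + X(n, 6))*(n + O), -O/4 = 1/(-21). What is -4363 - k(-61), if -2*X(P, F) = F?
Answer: -173351/21 ≈ -8254.8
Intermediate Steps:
O = 4/21 (O = -4/(-21) = -4*(-1/21) = 4/21 ≈ 0.19048)
X(P, F) = -F/2
k(n) = (-3 + n)*(4/21 + n) (k(n) = (n - 1/2*6)*(n + 4/21) = (n - 3)*(4/21 + n) = (-3 + n)*(4/21 + n))
-4363 - k(-61) = -4363 - (-4/7 + (-61)**2 - 59/21*(-61)) = -4363 - (-4/7 + 3721 + 3599/21) = -4363 - 1*81728/21 = -4363 - 81728/21 = -173351/21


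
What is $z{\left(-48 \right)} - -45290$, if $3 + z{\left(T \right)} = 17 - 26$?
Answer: $45278$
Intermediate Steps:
$z{\left(T \right)} = -12$ ($z{\left(T \right)} = -3 + \left(17 - 26\right) = -3 - 9 = -12$)
$z{\left(-48 \right)} - -45290 = -12 - -45290 = -12 + 45290 = 45278$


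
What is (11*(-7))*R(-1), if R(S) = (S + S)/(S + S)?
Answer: -77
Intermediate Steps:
R(S) = 1 (R(S) = (2*S)/((2*S)) = (2*S)*(1/(2*S)) = 1)
(11*(-7))*R(-1) = (11*(-7))*1 = -77*1 = -77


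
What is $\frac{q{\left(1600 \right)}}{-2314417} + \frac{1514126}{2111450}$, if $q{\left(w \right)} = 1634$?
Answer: $\frac{1750434422621}{2443387887325} \approx 0.7164$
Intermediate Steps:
$\frac{q{\left(1600 \right)}}{-2314417} + \frac{1514126}{2111450} = \frac{1634}{-2314417} + \frac{1514126}{2111450} = 1634 \left(- \frac{1}{2314417}\right) + 1514126 \cdot \frac{1}{2111450} = - \frac{1634}{2314417} + \frac{757063}{1055725} = \frac{1750434422621}{2443387887325}$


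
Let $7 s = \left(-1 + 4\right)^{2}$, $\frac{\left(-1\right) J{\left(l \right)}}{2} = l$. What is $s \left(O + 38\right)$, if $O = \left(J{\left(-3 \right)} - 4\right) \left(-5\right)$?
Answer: $36$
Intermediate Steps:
$J{\left(l \right)} = - 2 l$
$s = \frac{9}{7}$ ($s = \frac{\left(-1 + 4\right)^{2}}{7} = \frac{3^{2}}{7} = \frac{1}{7} \cdot 9 = \frac{9}{7} \approx 1.2857$)
$O = -10$ ($O = \left(\left(-2\right) \left(-3\right) - 4\right) \left(-5\right) = \left(6 - 4\right) \left(-5\right) = 2 \left(-5\right) = -10$)
$s \left(O + 38\right) = \frac{9 \left(-10 + 38\right)}{7} = \frac{9}{7} \cdot 28 = 36$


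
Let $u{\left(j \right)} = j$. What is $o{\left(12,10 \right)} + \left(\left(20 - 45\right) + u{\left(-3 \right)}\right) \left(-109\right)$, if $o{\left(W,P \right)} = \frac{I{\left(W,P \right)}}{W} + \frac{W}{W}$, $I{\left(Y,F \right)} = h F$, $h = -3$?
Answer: $\frac{6101}{2} \approx 3050.5$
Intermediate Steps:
$I{\left(Y,F \right)} = - 3 F$
$o{\left(W,P \right)} = 1 - \frac{3 P}{W}$ ($o{\left(W,P \right)} = \frac{\left(-3\right) P}{W} + \frac{W}{W} = - \frac{3 P}{W} + 1 = 1 - \frac{3 P}{W}$)
$o{\left(12,10 \right)} + \left(\left(20 - 45\right) + u{\left(-3 \right)}\right) \left(-109\right) = \frac{12 - 30}{12} + \left(\left(20 - 45\right) - 3\right) \left(-109\right) = \frac{12 - 30}{12} + \left(-25 - 3\right) \left(-109\right) = \frac{1}{12} \left(-18\right) - -3052 = - \frac{3}{2} + 3052 = \frac{6101}{2}$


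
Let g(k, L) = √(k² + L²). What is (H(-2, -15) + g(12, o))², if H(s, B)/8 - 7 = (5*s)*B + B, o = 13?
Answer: (1136 + √313)² ≈ 1.3310e+6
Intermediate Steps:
H(s, B) = 56 + 8*B + 40*B*s (H(s, B) = 56 + 8*((5*s)*B + B) = 56 + 8*(5*B*s + B) = 56 + 8*(B + 5*B*s) = 56 + (8*B + 40*B*s) = 56 + 8*B + 40*B*s)
g(k, L) = √(L² + k²)
(H(-2, -15) + g(12, o))² = ((56 + 8*(-15) + 40*(-15)*(-2)) + √(13² + 12²))² = ((56 - 120 + 1200) + √(169 + 144))² = (1136 + √313)²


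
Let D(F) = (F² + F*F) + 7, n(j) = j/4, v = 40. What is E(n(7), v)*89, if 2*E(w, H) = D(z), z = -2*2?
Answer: 3471/2 ≈ 1735.5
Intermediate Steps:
z = -4
n(j) = j/4 (n(j) = j*(¼) = j/4)
D(F) = 7 + 2*F² (D(F) = (F² + F²) + 7 = 2*F² + 7 = 7 + 2*F²)
E(w, H) = 39/2 (E(w, H) = (7 + 2*(-4)²)/2 = (7 + 2*16)/2 = (7 + 32)/2 = (½)*39 = 39/2)
E(n(7), v)*89 = (39/2)*89 = 3471/2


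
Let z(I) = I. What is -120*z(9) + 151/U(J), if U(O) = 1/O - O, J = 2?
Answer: -3542/3 ≈ -1180.7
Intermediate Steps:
-120*z(9) + 151/U(J) = -120*9 + 151/(1/2 - 1*2) = -1080 + 151/(½ - 2) = -1080 + 151/(-3/2) = -1080 + 151*(-⅔) = -1080 - 302/3 = -3542/3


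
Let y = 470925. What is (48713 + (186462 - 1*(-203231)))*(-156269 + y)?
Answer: 137947078336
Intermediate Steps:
(48713 + (186462 - 1*(-203231)))*(-156269 + y) = (48713 + (186462 - 1*(-203231)))*(-156269 + 470925) = (48713 + (186462 + 203231))*314656 = (48713 + 389693)*314656 = 438406*314656 = 137947078336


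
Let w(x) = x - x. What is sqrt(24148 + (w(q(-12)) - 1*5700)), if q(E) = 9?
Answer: 4*sqrt(1153) ≈ 135.82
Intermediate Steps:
w(x) = 0
sqrt(24148 + (w(q(-12)) - 1*5700)) = sqrt(24148 + (0 - 1*5700)) = sqrt(24148 + (0 - 5700)) = sqrt(24148 - 5700) = sqrt(18448) = 4*sqrt(1153)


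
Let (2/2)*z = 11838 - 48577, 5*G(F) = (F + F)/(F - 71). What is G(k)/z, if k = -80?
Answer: -32/5547589 ≈ -5.7683e-6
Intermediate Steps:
G(F) = 2*F/(5*(-71 + F)) (G(F) = ((F + F)/(F - 71))/5 = ((2*F)/(-71 + F))/5 = (2*F/(-71 + F))/5 = 2*F/(5*(-71 + F)))
z = -36739 (z = 11838 - 48577 = -36739)
G(k)/z = ((2/5)*(-80)/(-71 - 80))/(-36739) = ((2/5)*(-80)/(-151))*(-1/36739) = ((2/5)*(-80)*(-1/151))*(-1/36739) = (32/151)*(-1/36739) = -32/5547589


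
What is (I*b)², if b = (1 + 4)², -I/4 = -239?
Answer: 571210000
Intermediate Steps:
I = 956 (I = -4*(-239) = 956)
b = 25 (b = 5² = 25)
(I*b)² = (956*25)² = 23900² = 571210000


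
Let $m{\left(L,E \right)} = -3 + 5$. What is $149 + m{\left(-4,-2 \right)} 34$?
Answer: $217$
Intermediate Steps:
$m{\left(L,E \right)} = 2$
$149 + m{\left(-4,-2 \right)} 34 = 149 + 2 \cdot 34 = 149 + 68 = 217$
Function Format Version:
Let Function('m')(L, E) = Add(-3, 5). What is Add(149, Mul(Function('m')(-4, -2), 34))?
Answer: 217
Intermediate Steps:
Function('m')(L, E) = 2
Add(149, Mul(Function('m')(-4, -2), 34)) = Add(149, Mul(2, 34)) = Add(149, 68) = 217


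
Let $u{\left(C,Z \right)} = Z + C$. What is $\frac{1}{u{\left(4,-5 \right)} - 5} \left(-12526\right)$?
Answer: $\frac{6263}{3} \approx 2087.7$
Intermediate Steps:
$u{\left(C,Z \right)} = C + Z$
$\frac{1}{u{\left(4,-5 \right)} - 5} \left(-12526\right) = \frac{1}{\left(4 - 5\right) - 5} \left(-12526\right) = \frac{1}{-1 - 5} \left(-12526\right) = \frac{1}{-6} \left(-12526\right) = \left(- \frac{1}{6}\right) \left(-12526\right) = \frac{6263}{3}$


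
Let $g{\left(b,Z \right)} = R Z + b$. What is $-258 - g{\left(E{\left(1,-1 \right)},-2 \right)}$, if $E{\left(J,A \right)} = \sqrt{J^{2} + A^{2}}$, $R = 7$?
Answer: $-244 - \sqrt{2} \approx -245.41$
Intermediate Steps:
$E{\left(J,A \right)} = \sqrt{A^{2} + J^{2}}$
$g{\left(b,Z \right)} = b + 7 Z$ ($g{\left(b,Z \right)} = 7 Z + b = b + 7 Z$)
$-258 - g{\left(E{\left(1,-1 \right)},-2 \right)} = -258 - \left(\sqrt{\left(-1\right)^{2} + 1^{2}} + 7 \left(-2\right)\right) = -258 - \left(\sqrt{1 + 1} - 14\right) = -258 - \left(\sqrt{2} - 14\right) = -258 - \left(-14 + \sqrt{2}\right) = -258 + \left(14 - \sqrt{2}\right) = -244 - \sqrt{2}$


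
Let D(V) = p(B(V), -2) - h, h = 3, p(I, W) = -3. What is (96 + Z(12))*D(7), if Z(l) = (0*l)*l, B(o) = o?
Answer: -576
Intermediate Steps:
Z(l) = 0 (Z(l) = 0*l = 0)
D(V) = -6 (D(V) = -3 - 1*3 = -3 - 3 = -6)
(96 + Z(12))*D(7) = (96 + 0)*(-6) = 96*(-6) = -576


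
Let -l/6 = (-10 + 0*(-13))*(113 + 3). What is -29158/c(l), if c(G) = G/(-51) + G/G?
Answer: 495686/2303 ≈ 215.23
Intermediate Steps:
l = 6960 (l = -6*(-10 + 0*(-13))*(113 + 3) = -6*(-10 + 0)*116 = -(-60)*116 = -6*(-1160) = 6960)
c(G) = 1 - G/51 (c(G) = G*(-1/51) + 1 = -G/51 + 1 = 1 - G/51)
-29158/c(l) = -29158/(1 - 1/51*6960) = -29158/(1 - 2320/17) = -29158/(-2303/17) = -29158*(-17/2303) = 495686/2303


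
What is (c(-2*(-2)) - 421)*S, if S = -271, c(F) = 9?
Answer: 111652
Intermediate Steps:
(c(-2*(-2)) - 421)*S = (9 - 421)*(-271) = -412*(-271) = 111652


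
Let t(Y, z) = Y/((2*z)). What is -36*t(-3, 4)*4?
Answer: 54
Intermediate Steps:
t(Y, z) = Y/(2*z) (t(Y, z) = Y*(1/(2*z)) = Y/(2*z))
-36*t(-3, 4)*4 = -18*(-3)/4*4 = -36*(-3/8)*4 = (27/2)*4 = 54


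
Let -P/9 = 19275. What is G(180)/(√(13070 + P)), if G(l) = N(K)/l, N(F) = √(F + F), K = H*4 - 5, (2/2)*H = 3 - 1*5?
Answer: √4170530/28872900 ≈ 7.0730e-5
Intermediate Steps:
P = -173475 (P = -9*19275 = -173475)
H = -2 (H = 3 - 1*5 = 3 - 5 = -2)
K = -13 (K = -2*4 - 5 = -8 - 5 = -13)
N(F) = √2*√F (N(F) = √(2*F) = √2*√F)
G(l) = I*√26/l (G(l) = (√2*√(-13))/l = (√2*(I*√13))/l = (I*√26)/l = I*√26/l)
G(180)/(√(13070 + P)) = (I*√26/180)/(√(13070 - 173475)) = (I*√26*(1/180))/(√(-160405)) = (I*√26/180)/((I*√160405)) = (I*√26/180)*(-I*√160405/160405) = √4170530/28872900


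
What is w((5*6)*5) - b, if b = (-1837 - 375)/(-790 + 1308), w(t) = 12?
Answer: 602/37 ≈ 16.270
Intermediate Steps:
b = -158/37 (b = -2212/518 = -2212*1/518 = -158/37 ≈ -4.2703)
w((5*6)*5) - b = 12 - 1*(-158/37) = 12 + 158/37 = 602/37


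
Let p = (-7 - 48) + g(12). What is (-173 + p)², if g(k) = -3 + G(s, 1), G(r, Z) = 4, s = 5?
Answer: 51529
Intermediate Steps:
g(k) = 1 (g(k) = -3 + 4 = 1)
p = -54 (p = (-7 - 48) + 1 = -55 + 1 = -54)
(-173 + p)² = (-173 - 54)² = (-227)² = 51529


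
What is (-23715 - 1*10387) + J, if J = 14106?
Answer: -19996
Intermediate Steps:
(-23715 - 1*10387) + J = (-23715 - 1*10387) + 14106 = (-23715 - 10387) + 14106 = -34102 + 14106 = -19996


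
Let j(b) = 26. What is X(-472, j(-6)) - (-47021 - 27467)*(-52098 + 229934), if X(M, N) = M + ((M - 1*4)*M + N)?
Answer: 13246872194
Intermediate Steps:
X(M, N) = M + N + M*(-4 + M) (X(M, N) = M + ((M - 4)*M + N) = M + ((-4 + M)*M + N) = M + (M*(-4 + M) + N) = M + (N + M*(-4 + M)) = M + N + M*(-4 + M))
X(-472, j(-6)) - (-47021 - 27467)*(-52098 + 229934) = (26 + (-472)² - 3*(-472)) - (-47021 - 27467)*(-52098 + 229934) = (26 + 222784 + 1416) - (-74488)*177836 = 224226 - 1*(-13246647968) = 224226 + 13246647968 = 13246872194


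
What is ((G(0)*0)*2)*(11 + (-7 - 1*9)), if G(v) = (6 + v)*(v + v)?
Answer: 0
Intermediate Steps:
G(v) = 2*v*(6 + v) (G(v) = (6 + v)*(2*v) = 2*v*(6 + v))
((G(0)*0)*2)*(11 + (-7 - 1*9)) = (((2*0*(6 + 0))*0)*2)*(11 + (-7 - 1*9)) = (((2*0*6)*0)*2)*(11 + (-7 - 9)) = ((0*0)*2)*(11 - 16) = (0*2)*(-5) = 0*(-5) = 0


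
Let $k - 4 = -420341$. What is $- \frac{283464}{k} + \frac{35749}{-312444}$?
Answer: $\frac{73539998603}{131331773628} \approx 0.55996$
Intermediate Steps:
$k = -420337$ ($k = 4 - 420341 = -420337$)
$- \frac{283464}{k} + \frac{35749}{-312444} = - \frac{283464}{-420337} + \frac{35749}{-312444} = \left(-283464\right) \left(- \frac{1}{420337}\right) + 35749 \left(- \frac{1}{312444}\right) = \frac{283464}{420337} - \frac{35749}{312444} = \frac{73539998603}{131331773628}$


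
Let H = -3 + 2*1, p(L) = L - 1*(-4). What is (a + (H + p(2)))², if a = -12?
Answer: 49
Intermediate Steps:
p(L) = 4 + L (p(L) = L + 4 = 4 + L)
H = -1 (H = -3 + 2 = -1)
(a + (H + p(2)))² = (-12 + (-1 + (4 + 2)))² = (-12 + (-1 + 6))² = (-12 + 5)² = (-7)² = 49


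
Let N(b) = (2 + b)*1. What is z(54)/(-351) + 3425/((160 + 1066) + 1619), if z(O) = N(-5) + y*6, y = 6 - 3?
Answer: 77300/66573 ≈ 1.1611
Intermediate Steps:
N(b) = 2 + b
y = 3
z(O) = 15 (z(O) = (2 - 5) + 3*6 = -3 + 18 = 15)
z(54)/(-351) + 3425/((160 + 1066) + 1619) = 15/(-351) + 3425/((160 + 1066) + 1619) = 15*(-1/351) + 3425/(1226 + 1619) = -5/117 + 3425/2845 = -5/117 + 3425*(1/2845) = -5/117 + 685/569 = 77300/66573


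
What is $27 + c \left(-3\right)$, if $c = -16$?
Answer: $75$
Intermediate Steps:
$27 + c \left(-3\right) = 27 - -48 = 27 + 48 = 75$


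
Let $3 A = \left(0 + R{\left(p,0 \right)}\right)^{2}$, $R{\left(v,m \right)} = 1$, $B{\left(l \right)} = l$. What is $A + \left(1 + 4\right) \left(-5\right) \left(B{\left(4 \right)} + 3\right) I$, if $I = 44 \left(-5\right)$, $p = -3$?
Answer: $\frac{115501}{3} \approx 38500.0$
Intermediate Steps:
$A = \frac{1}{3}$ ($A = \frac{\left(0 + 1\right)^{2}}{3} = \frac{1^{2}}{3} = \frac{1}{3} \cdot 1 = \frac{1}{3} \approx 0.33333$)
$I = -220$
$A + \left(1 + 4\right) \left(-5\right) \left(B{\left(4 \right)} + 3\right) I = \frac{1}{3} + \left(1 + 4\right) \left(-5\right) \left(4 + 3\right) \left(-220\right) = \frac{1}{3} + 5 \left(-5\right) 7 \left(-220\right) = \frac{1}{3} + \left(-25\right) 7 \left(-220\right) = \frac{1}{3} - -38500 = \frac{1}{3} + 38500 = \frac{115501}{3}$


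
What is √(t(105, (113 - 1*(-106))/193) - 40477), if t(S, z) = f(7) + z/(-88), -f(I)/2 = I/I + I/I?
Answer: I*√2919250354658/8492 ≈ 201.2*I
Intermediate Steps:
f(I) = -4 (f(I) = -2*(I/I + I/I) = -2*(1 + 1) = -2*2 = -4)
t(S, z) = -4 - z/88 (t(S, z) = -4 + z/(-88) = -4 + z*(-1/88) = -4 - z/88)
√(t(105, (113 - 1*(-106))/193) - 40477) = √((-4 - (113 - 1*(-106))/(88*193)) - 40477) = √((-4 - (113 + 106)/(88*193)) - 40477) = √((-4 - 219/(88*193)) - 40477) = √((-4 - 1/88*219/193) - 40477) = √((-4 - 219/16984) - 40477) = √(-68155/16984 - 40477) = √(-687529523/16984) = I*√2919250354658/8492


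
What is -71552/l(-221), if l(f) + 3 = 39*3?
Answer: -35776/57 ≈ -627.65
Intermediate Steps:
l(f) = 114 (l(f) = -3 + 39*3 = -3 + 117 = 114)
-71552/l(-221) = -71552/114 = -71552*1/114 = -35776/57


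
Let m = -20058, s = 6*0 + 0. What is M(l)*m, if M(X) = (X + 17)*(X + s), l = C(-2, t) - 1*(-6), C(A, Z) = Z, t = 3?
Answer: -4693572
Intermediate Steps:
s = 0 (s = 0 + 0 = 0)
l = 9 (l = 3 - 1*(-6) = 3 + 6 = 9)
M(X) = X*(17 + X) (M(X) = (X + 17)*(X + 0) = (17 + X)*X = X*(17 + X))
M(l)*m = (9*(17 + 9))*(-20058) = (9*26)*(-20058) = 234*(-20058) = -4693572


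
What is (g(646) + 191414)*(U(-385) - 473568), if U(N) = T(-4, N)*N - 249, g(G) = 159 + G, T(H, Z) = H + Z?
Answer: -62288951388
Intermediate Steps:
U(N) = -249 + N*(-4 + N) (U(N) = (-4 + N)*N - 249 = N*(-4 + N) - 249 = -249 + N*(-4 + N))
(g(646) + 191414)*(U(-385) - 473568) = ((159 + 646) + 191414)*((-249 - 385*(-4 - 385)) - 473568) = (805 + 191414)*((-249 - 385*(-389)) - 473568) = 192219*((-249 + 149765) - 473568) = 192219*(149516 - 473568) = 192219*(-324052) = -62288951388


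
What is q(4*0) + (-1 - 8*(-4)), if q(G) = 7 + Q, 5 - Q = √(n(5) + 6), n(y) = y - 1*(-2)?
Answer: 43 - √13 ≈ 39.394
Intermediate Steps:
n(y) = 2 + y (n(y) = y + 2 = 2 + y)
Q = 5 - √13 (Q = 5 - √((2 + 5) + 6) = 5 - √(7 + 6) = 5 - √13 ≈ 1.3944)
q(G) = 12 - √13 (q(G) = 7 + (5 - √13) = 12 - √13)
q(4*0) + (-1 - 8*(-4)) = (12 - √13) + (-1 - 8*(-4)) = (12 - √13) + (-1 + 32) = (12 - √13) + 31 = 43 - √13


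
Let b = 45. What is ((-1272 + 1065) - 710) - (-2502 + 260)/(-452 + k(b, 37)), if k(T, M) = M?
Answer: -382797/415 ≈ -922.40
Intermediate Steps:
((-1272 + 1065) - 710) - (-2502 + 260)/(-452 + k(b, 37)) = ((-1272 + 1065) - 710) - (-2502 + 260)/(-452 + 37) = (-207 - 710) - (-2242)/(-415) = -917 - (-2242)*(-1)/415 = -917 - 1*2242/415 = -917 - 2242/415 = -382797/415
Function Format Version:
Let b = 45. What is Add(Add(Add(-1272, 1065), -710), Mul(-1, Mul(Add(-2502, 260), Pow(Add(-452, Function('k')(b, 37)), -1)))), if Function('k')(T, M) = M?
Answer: Rational(-382797, 415) ≈ -922.40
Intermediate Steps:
Add(Add(Add(-1272, 1065), -710), Mul(-1, Mul(Add(-2502, 260), Pow(Add(-452, Function('k')(b, 37)), -1)))) = Add(Add(Add(-1272, 1065), -710), Mul(-1, Mul(Add(-2502, 260), Pow(Add(-452, 37), -1)))) = Add(Add(-207, -710), Mul(-1, Mul(-2242, Pow(-415, -1)))) = Add(-917, Mul(-1, Mul(-2242, Rational(-1, 415)))) = Add(-917, Mul(-1, Rational(2242, 415))) = Add(-917, Rational(-2242, 415)) = Rational(-382797, 415)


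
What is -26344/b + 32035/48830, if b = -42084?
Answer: 131726923/102748086 ≈ 1.2820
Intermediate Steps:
-26344/b + 32035/48830 = -26344/(-42084) + 32035/48830 = -26344*(-1/42084) + 32035*(1/48830) = 6586/10521 + 6407/9766 = 131726923/102748086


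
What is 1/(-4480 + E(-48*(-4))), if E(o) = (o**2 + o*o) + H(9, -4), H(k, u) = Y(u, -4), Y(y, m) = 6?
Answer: 1/69254 ≈ 1.4440e-5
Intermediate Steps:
H(k, u) = 6
E(o) = 6 + 2*o**2 (E(o) = (o**2 + o*o) + 6 = (o**2 + o**2) + 6 = 2*o**2 + 6 = 6 + 2*o**2)
1/(-4480 + E(-48*(-4))) = 1/(-4480 + (6 + 2*(-48*(-4))**2)) = 1/(-4480 + (6 + 2*192**2)) = 1/(-4480 + (6 + 2*36864)) = 1/(-4480 + (6 + 73728)) = 1/(-4480 + 73734) = 1/69254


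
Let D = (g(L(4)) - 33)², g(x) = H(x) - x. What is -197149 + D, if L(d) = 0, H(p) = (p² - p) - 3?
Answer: -195853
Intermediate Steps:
H(p) = -3 + p² - p
g(x) = -3 + x² - 2*x (g(x) = (-3 + x² - x) - x = -3 + x² - 2*x)
D = 1296 (D = ((-3 + 0² - 2*0) - 33)² = ((-3 + 0 + 0) - 33)² = (-3 - 33)² = (-36)² = 1296)
-197149 + D = -197149 + 1296 = -195853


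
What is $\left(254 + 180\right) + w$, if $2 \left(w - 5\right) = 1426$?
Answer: $1152$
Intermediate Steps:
$w = 718$ ($w = 5 + \frac{1}{2} \cdot 1426 = 5 + 713 = 718$)
$\left(254 + 180\right) + w = \left(254 + 180\right) + 718 = 434 + 718 = 1152$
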